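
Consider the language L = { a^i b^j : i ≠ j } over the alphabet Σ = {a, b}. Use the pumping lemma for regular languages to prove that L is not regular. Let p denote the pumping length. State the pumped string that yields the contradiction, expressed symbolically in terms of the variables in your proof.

a^{p+p!} b^{p+p!}

Suppose for contradiction that L is regular, and let p be the pumping length.
Choose w = a^p b^{p+p!}. Since p ≠ p+p!, w ∈ L; and |w| ≥ p.
The pumping lemma gives a decomposition w = xyz where |xy| ≤ p and |y| > 0.
Because |xy| ≤ p and w begins with p copies of a, we have y = a^k with 1 ≤ k ≤ p.
Since 1 ≤ k ≤ p, k divides p!; set t = 1 + p!/k. Then xy^t z has p + (p!/k)·k = p + p! copies of a. Now the a-count equals the b-count, so i ≠ j fails. So xy^t z = a^{p+p!} b^{p+p!} ∉ L.
Contradiction. Therefore L is not regular.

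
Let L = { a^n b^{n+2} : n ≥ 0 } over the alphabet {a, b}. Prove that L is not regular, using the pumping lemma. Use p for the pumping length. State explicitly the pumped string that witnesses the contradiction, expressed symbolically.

Suppose for contradiction that L is regular, and let p be the pumping length.
Let w = a^p b^{p+2} ∈ L; note |w| = 2p+2 ≥ p.
The pumping lemma gives a decomposition w = xyz where |xy| ≤ p and y is nonempty.
Since the first p symbols of w are all a's and |xy| ≤ p, y lies entirely in the leading a-block: y = a^k for some k with 1 ≤ k ≤ p.
Pump with i = 2: xy^2z = a^{p+k} b^{p+2}. For this to lie in L we would need p+2 = (p+k)+2, which forces k = 0. But k ≥ 1, so xy^2z ∉ L.
This is a contradiction; hence L is not regular.

a^{p+k} b^{p+2}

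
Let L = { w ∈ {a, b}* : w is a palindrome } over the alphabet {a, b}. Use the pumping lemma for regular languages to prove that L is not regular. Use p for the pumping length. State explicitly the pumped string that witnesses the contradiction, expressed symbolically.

Toward a contradiction, assume L is regular with pumping length p.
Take w = a^p b a^p, a palindrome of length 2p+1 ≥ p.
Write w = xyz as guaranteed by the lemma, with |xy| ≤ p and y is nonempty.
Since the first p symbols of w are all a's and |xy| ≤ p, y lies entirely in the leading a-block: y = a^k for some k with 1 ≤ k ≤ p.
Pump with i = 2: xy^2z = a^{p+k} b a^p. Its reverse is a^p b a^{p+k}, which differs from xy^2z since k ≥ 1. So xy^2z is not a palindrome and xy^2z ∉ L.
This contradicts the pumping lemma, so L is not regular.

a^{p+k} b a^p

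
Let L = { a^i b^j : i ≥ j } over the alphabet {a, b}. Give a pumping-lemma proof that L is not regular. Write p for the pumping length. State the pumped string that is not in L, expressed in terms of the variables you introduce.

Toward a contradiction, assume L is regular with pumping length p.
Choose w = a^p b^p ∈ L, with |w| = 2p ≥ p.
The pumping lemma gives a decomposition w = xyz where |xy| ≤ p and |y| ≥ 1.
Because |xy| ≤ p and w begins with p copies of a, we have y = a^k with 1 ≤ k ≤ p.
Consider xy^0z = xz = a^{p-k} b^p. Since k ≥ 1, the a-count p-k is less than p, so i ≥ j fails; thus xz ∉ L.
This contradicts the pumping lemma, so L is not regular.

a^{p-k} b^p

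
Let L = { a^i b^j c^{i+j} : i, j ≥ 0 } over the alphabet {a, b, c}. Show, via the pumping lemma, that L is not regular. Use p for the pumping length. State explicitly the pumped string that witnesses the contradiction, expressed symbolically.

Assume L is regular; let p be its pumping constant.
Take w = a^p b^p c^{2p} ∈ L (with i=j=p, i+j=2p), |w| = 4p ≥ p.
The pumping lemma gives a decomposition w = xyz where |xy| ≤ p and |y| ≥ 1.
The first p characters of w are a's, so xy (and hence y) consists only of a's. Write y = a^k, 1 ≤ k ≤ p.
Consider xy^2z = a^{p+k} b^p c^{2p}. Now the a- and b-counts sum to 2p+k, but the c-count is 2p ≠ 2p+k. So xy^2z ∉ L.
Contradiction. Therefore L is not regular.

a^{p+k} b^p c^{2p}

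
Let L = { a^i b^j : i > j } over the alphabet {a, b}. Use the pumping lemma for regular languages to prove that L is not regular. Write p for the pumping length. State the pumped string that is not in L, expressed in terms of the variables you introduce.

a^{p+1-k} b^p

Assume L is regular; let p be its pumping constant.
Choose w = a^{p+1} b^p ∈ L, with |w| = 2p+1 ≥ p.
Write w = xyz as guaranteed by the lemma, with |xy| ≤ p and y is nonempty.
Because |xy| ≤ p and w begins with p copies of a, we have y = a^k with 1 ≤ k ≤ p.
Consider xy^0z = xz = a^{p+1-k} b^p. Since k ≥ 1, the a-count p+1-k is at most p, so i > j fails; thus xz ∉ L.
This contradicts the pumping lemma, so L is not regular.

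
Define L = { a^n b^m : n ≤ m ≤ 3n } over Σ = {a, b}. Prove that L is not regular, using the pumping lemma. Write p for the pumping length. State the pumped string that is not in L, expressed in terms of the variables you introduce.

Assume L is regular. Let p be the pumping length given by the pumping lemma.
Take w = a^p b^p ∈ L (since p ≤ p ≤ 3p), with |w| = 2p ≥ p.
By the pumping lemma, w = xyz with |xy| ≤ p and |y| > 0.
The first p characters of w are a's, so xy (and hence y) consists only of a's. Write y = a^k, 1 ≤ k ≤ p.
Pump with i = 2: xy^2z = a^{p+k} b^p. Now n = p+k > p = m, so the condition n ≤ m fails. Thus xy^2z ∉ L.
This is a contradiction; hence L is not regular.

a^{p+k} b^p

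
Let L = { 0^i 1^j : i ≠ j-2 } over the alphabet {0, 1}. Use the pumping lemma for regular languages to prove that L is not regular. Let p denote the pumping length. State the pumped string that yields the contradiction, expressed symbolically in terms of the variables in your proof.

Suppose for contradiction that L is regular, and let p be the pumping length.
Choose w = 0^p 1^{p+p!+2}. Since p ≠ (p+p!+2)-2 = p+p!, w ∈ L; and |w| ≥ p.
Write w = xyz as guaranteed by the lemma, with |xy| ≤ p and |y| > 0.
Because |xy| ≤ p and w begins with p copies of 0, we have y = 0^k with 1 ≤ k ≤ p.
Since 1 ≤ k ≤ p, k divides p!; set t = 1 + p!/k. Then xy^t z has p + (p!/k)·k = p + p! copies of 0. Now the 0-count is p+p! and (1-count)-2 = (p+p!+2)-2 = p+p!, so i ≠ j-2 fails. So xy^t z = 0^{p+p!} 1^{p+p!+2} ∉ L.
This contradicts the pumping lemma, so L is not regular.

0^{p+p!} 1^{p+p!+2}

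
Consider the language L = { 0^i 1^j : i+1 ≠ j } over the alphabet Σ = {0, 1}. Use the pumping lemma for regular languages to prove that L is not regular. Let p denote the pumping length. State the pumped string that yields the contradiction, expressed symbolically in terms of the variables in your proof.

Assume L is regular. Let p be the pumping length given by the pumping lemma.
Choose w = 0^p 1^{p+p!+1}. Since p ≠ (p+p!+1)-1 = p+p!, w ∈ L; and |w| ≥ p.
Write w = xyz as guaranteed by the lemma, with |xy| ≤ p and |y| > 0.
Since the first p symbols of w are all 0's and |xy| ≤ p, y lies entirely in the leading 0-block: y = 0^k for some k with 1 ≤ k ≤ p.
Since 1 ≤ k ≤ p, k divides p!; set t = 1 + p!/k. Then xy^t z has p + (p!/k)·k = p + p! copies of 0. Now the 0-count is p+p! and (1-count)-1 = (p+p!+1)-1 = p+p!, so i+1 ≠ j fails. So xy^t z = 0^{p+p!} 1^{p+p!+1} ∉ L.
This is a contradiction; hence L is not regular.

0^{p+p!} 1^{p+p!+1}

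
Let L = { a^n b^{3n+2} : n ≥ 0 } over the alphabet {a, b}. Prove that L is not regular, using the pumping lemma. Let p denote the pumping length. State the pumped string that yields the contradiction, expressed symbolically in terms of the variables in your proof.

a^{p+k} b^{3p+2}

Suppose for contradiction that L is regular, and let p be the pumping length.
Let w = a^p b^{3p+2} ∈ L; note |w| = 4p+2 ≥ p.
By the pumping lemma, w = xyz with |xy| ≤ p and y is nonempty.
Because |xy| ≤ p and w begins with p copies of a, we have y = a^k with 1 ≤ k ≤ p.
Pump with i = 2: xy^2z = a^{p+k} b^{3p+2}. For this to lie in L we would need 3p+2 = 3(p+k)+2, which forces k = 0. But k ≥ 1, so xy^2z ∉ L.
This contradicts the pumping lemma, so L is not regular.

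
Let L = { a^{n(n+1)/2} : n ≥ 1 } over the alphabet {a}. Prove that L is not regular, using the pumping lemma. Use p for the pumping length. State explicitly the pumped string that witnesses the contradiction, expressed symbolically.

Assume L is regular. Let p be the pumping length given by the pumping lemma.
Take w = a^{p(p+1)/2} ∈ L with |w| = p(p+1)/2 ≥ p.
Write w = xyz as guaranteed by the lemma, with |xy| ≤ p and y is nonempty.
Then y = a^k for some k with 1 ≤ k ≤ p.
Pump with i = 2: xy^2z = a^{p(p+1)/2+k}. Since 1 ≤ k ≤ p, p(p+1)/2 < p(p+1)/2+k ≤ p(p+1)/2+p < (p+1)(p+2)/2, so p(p+1)/2+k is strictly between consecutive triangular numbers. So xy^2z ∉ L.
This contradicts the pumping lemma, so L is not regular.

a^{p(p+1)/2+k}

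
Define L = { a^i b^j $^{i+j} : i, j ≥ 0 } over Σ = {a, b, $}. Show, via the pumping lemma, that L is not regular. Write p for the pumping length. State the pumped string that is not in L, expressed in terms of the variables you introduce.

Assume L is regular; let p be its pumping constant.
Take w = a^p b^p $^{2p} ∈ L (with i=j=p, i+j=2p), |w| = 4p ≥ p.
Write w = xyz as guaranteed by the lemma, with |xy| ≤ p and |y| ≥ 1.
Since the first p symbols of w are all a's and |xy| ≤ p, y lies entirely in the leading a-block: y = a^k for some k with 1 ≤ k ≤ p.
Consider xy^2z = a^{p+k} b^p $^{2p}. Now the a- and b-counts sum to 2p+k, but the $-count is 2p ≠ 2p+k. So xy^2z ∉ L.
This contradicts the pumping lemma, so L is not regular.

a^{p+k} b^p $^{2p}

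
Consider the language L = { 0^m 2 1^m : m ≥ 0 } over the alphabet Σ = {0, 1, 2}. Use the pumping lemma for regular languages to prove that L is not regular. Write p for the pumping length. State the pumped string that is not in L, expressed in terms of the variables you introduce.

Suppose for contradiction that L is regular, and let p be the pumping length.
Take w = 0^p 2 1^p ∈ L with |w| = 2p+1 ≥ p.
Write w = xyz as guaranteed by the lemma, with |xy| ≤ p and y is nonempty.
Because |xy| ≤ p and w begins with p copies of 0, we have y = 0^k with 1 ≤ k ≤ p.
Pump with i = 2: xy^2z = 0^{p+k} 2 1^p, which would require p+k = p. But k ≥ 1, so xy^2z ∉ L.
This contradicts the pumping lemma, so L is not regular.

0^{p+k} 2 1^p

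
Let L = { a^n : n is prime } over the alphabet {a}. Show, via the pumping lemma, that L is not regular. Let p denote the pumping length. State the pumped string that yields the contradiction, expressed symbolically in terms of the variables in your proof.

Assume L is regular; let p be its pumping constant.
Let q be a prime with q ≥ p+2 (infinitely many primes exist), and take w = a^q ∈ L with |w| = q ≥ p.
By the pumping lemma, w = xyz with |xy| ≤ p and y is nonempty.
Then y = a^k for some k with 1 ≤ k ≤ p.
Since 1 ≤ k ≤ p, |xz| = q-k. Pump with i = q+1: |xy^{q+1}z| = (q-k)+(q+1)k = q+qk = q(1+k), which is composite (both factors ≥ 2). So xy^{q+1}z = a^{q(1+k)} ∉ L.
This contradicts the pumping lemma, so L is not regular.

a^{q(1+k)}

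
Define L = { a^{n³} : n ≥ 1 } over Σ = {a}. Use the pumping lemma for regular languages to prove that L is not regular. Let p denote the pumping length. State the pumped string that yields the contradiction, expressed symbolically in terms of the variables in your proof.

a^{p³+k}

Assume L is regular. Let p be the pumping length given by the pumping lemma.
Take w = a^{p³} ∈ L with |w| = p³ ≥ p.
The pumping lemma gives a decomposition w = xyz where |xy| ≤ p and y is nonempty.
Then y = a^k for some k with 1 ≤ k ≤ p.
Pump with i = 2: xy^2z = a^{p³+k}. Since 1 ≤ k ≤ p, p³ < p³+k ≤ p³+p < p³+3p²+3p+1 = (p+1)³, so p³+k is not a perfect cube. So xy^2z ∉ L.
This is a contradiction; hence L is not regular.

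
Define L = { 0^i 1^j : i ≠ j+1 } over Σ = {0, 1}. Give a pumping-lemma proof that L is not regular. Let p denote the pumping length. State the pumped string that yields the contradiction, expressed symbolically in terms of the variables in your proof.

Toward a contradiction, assume L is regular with pumping length p.
Choose w = 0^p 1^{p+p!-1}. Since p ≠ (p+p!-1)+1 = p+p!, w ∈ L; and |w| ≥ p.
The pumping lemma gives a decomposition w = xyz where |xy| ≤ p and y is nonempty.
Because |xy| ≤ p and w begins with p copies of 0, we have y = 0^k with 1 ≤ k ≤ p.
Since 1 ≤ k ≤ p, k divides p!; set t = 1 + p!/k. Then xy^t z has p + (p!/k)·k = p + p! copies of 0. Now the 0-count is p+p! and (1-count)+1 = (p+p!-1)+1 = p+p!, so i ≠ j+1 fails. So xy^t z = 0^{p+p!} 1^{p+p!-1} ∉ L.
Contradiction. Therefore L is not regular.

0^{p+p!} 1^{p+p!-1}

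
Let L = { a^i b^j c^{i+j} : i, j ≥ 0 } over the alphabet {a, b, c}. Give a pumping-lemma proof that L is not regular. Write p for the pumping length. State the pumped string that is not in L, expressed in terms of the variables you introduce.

a^{p+k} b^p c^{2p}

Toward a contradiction, assume L is regular with pumping length p.
Take w = a^p b^p c^{2p} ∈ L (with i=j=p, i+j=2p), |w| = 4p ≥ p.
Write w = xyz as guaranteed by the lemma, with |xy| ≤ p and y is nonempty.
Since the first p symbols of w are all a's and |xy| ≤ p, y lies entirely in the leading a-block: y = a^k for some k with 1 ≤ k ≤ p.
Consider xy^2z = a^{p+k} b^p c^{2p}. Now the a- and b-counts sum to 2p+k, but the c-count is 2p ≠ 2p+k. So xy^2z ∉ L.
Contradiction. Therefore L is not regular.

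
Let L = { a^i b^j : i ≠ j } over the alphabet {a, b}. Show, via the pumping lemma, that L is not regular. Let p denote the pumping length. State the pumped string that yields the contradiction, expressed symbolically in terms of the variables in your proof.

Assume L is regular; let p be its pumping constant.
Choose w = a^p b^{p+p!}. Since p ≠ p+p!, w ∈ L; and |w| ≥ p.
The pumping lemma gives a decomposition w = xyz where |xy| ≤ p and |y| > 0.
Since the first p symbols of w are all a's and |xy| ≤ p, y lies entirely in the leading a-block: y = a^k for some k with 1 ≤ k ≤ p.
Since 1 ≤ k ≤ p, k divides p!; set t = 1 + p!/k. Then xy^t z has p + (p!/k)·k = p + p! copies of a. Now the a-count equals the b-count, so i ≠ j fails. So xy^t z = a^{p+p!} b^{p+p!} ∉ L.
Contradiction. Therefore L is not regular.

a^{p+p!} b^{p+p!}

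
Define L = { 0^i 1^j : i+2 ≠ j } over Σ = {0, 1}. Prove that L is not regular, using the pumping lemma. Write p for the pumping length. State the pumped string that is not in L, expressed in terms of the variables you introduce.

Assume L is regular. Let p be the pumping length given by the pumping lemma.
Choose w = 0^p 1^{p+p!+2}. Since p ≠ (p+p!+2)-2 = p+p!, w ∈ L; and |w| ≥ p.
By the pumping lemma, w = xyz with |xy| ≤ p and y is nonempty.
The first p characters of w are 0's, so xy (and hence y) consists only of 0's. Write y = 0^k, 1 ≤ k ≤ p.
Since 1 ≤ k ≤ p, k divides p!; set t = 1 + p!/k. Then xy^t z has p + (p!/k)·k = p + p! copies of 0. Now the 0-count is p+p! and (1-count)-2 = (p+p!+2)-2 = p+p!, so i+2 ≠ j fails. So xy^t z = 0^{p+p!} 1^{p+p!+2} ∉ L.
This contradicts the pumping lemma, so L is not regular.

0^{p+p!} 1^{p+p!+2}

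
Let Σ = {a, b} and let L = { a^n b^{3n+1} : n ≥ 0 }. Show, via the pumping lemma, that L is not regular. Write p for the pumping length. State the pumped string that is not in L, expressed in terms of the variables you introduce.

Assume L is regular. Let p be the pumping length given by the pumping lemma.
Take w = a^p b^{3p+1}. Then w ∈ L and |w| = 4p+1 ≥ p.
Write w = xyz as guaranteed by the lemma, with |xy| ≤ p and y is nonempty.
Since the first p symbols of w are all a's and |xy| ≤ p, y lies entirely in the leading a-block: y = a^k for some k with 1 ≤ k ≤ p.
Pump with i = 2: xy^2z = a^{p+k} b^{3p+1}. For this to lie in L we would need 3p+1 = 3(p+k)+1, which forces k = 0. But k ≥ 1, so xy^2z ∉ L.
This contradicts the pumping lemma, so L is not regular.

a^{p+k} b^{3p+1}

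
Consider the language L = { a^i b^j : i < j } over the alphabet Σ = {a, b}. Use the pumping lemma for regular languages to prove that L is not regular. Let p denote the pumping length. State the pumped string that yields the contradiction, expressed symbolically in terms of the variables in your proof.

Assume L is regular; let p be its pumping constant.
Choose w = a^p b^{p+1} ∈ L, with |w| = 2p+1 ≥ p.
The pumping lemma gives a decomposition w = xyz where |xy| ≤ p and y is nonempty.
Since the first p symbols of w are all a's and |xy| ≤ p, y lies entirely in the leading a-block: y = a^k for some k with 1 ≤ k ≤ p.
Consider xy^2z = a^{p+k} b^{p+1}. Since k ≥ 1, the a-count p+k is at least p+1, so i < j fails; thus xy^2z ∉ L.
Contradiction. Therefore L is not regular.

a^{p+k} b^{p+1}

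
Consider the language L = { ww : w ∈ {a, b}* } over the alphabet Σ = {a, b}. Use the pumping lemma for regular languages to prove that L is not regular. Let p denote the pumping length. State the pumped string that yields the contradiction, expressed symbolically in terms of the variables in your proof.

a^{p+k} b^p a^p b^p

Suppose for contradiction that L is regular, and let p be the pumping length.
Take w = a^p b^p a^p b^p = uu where u = a^pb^p; then w ∈ L and |w| = 4p ≥ p.
The pumping lemma gives a decomposition w = xyz where |xy| ≤ p and |y| ≥ 1.
Because |xy| ≤ p and w begins with p copies of a, we have y = a^k with 1 ≤ k ≤ p.
Pump with i = 2: xy^2z = a^{p+k} b^p a^p b^p, of length 4p+k. Suppose this equals vv. The string starts with a and ends with b, so v does too; thus the boundary between the two copies of v is a b→a transition. There is exactly one such transition, at position 2p+k, so |v| = 2p+k and |vv| = 4p+2k ≠ 4p+k since k ≥ 1. So xy^2z ∉ L.
This contradicts the pumping lemma, so L is not regular.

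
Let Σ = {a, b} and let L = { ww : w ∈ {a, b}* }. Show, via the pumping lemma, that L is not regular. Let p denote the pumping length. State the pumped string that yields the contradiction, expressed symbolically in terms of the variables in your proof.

a^{p+k} b^p a^p b^p

Suppose for contradiction that L is regular, and let p be the pumping length.
Take w = a^p b^p a^p b^p = uu where u = a^pb^p; then w ∈ L and |w| = 4p ≥ p.
Write w = xyz as guaranteed by the lemma, with |xy| ≤ p and |y| ≥ 1.
The first p characters of w are a's, so xy (and hence y) consists only of a's. Write y = a^k, 1 ≤ k ≤ p.
Pump with i = 2: xy^2z = a^{p+k} b^p a^p b^p, of length 4p+k. Suppose this equals vv. The string starts with a and ends with b, so v does too; thus the boundary between the two copies of v is a b→a transition. There is exactly one such transition, at position 2p+k, so |v| = 2p+k and |vv| = 4p+2k ≠ 4p+k since k ≥ 1. So xy^2z ∉ L.
This contradicts the pumping lemma, so L is not regular.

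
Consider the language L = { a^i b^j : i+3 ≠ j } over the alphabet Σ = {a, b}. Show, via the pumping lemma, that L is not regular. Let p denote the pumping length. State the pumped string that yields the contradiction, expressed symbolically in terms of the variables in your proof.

Suppose for contradiction that L is regular, and let p be the pumping length.
Choose w = a^p b^{p+p!+3}. Since p ≠ (p+p!+3)-3 = p+p!, w ∈ L; and |w| ≥ p.
Write w = xyz as guaranteed by the lemma, with |xy| ≤ p and y is nonempty.
Since the first p symbols of w are all a's and |xy| ≤ p, y lies entirely in the leading a-block: y = a^k for some k with 1 ≤ k ≤ p.
Since 1 ≤ k ≤ p, k divides p!; set t = 1 + p!/k. Then xy^t z has p + (p!/k)·k = p + p! copies of a. Now the a-count is p+p! and (b-count)-3 = (p+p!+3)-3 = p+p!, so i+3 ≠ j fails. So xy^t z = a^{p+p!} b^{p+p!+3} ∉ L.
This contradicts the pumping lemma, so L is not regular.

a^{p+p!} b^{p+p!+3}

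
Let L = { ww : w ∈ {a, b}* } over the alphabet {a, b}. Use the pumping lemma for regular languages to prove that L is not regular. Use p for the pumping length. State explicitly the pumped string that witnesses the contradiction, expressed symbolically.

Assume L is regular; let p be its pumping constant.
Take w = a^p b^p a^p b^p = uu where u = a^pb^p; then w ∈ L and |w| = 4p ≥ p.
Write w = xyz as guaranteed by the lemma, with |xy| ≤ p and |y| > 0.
The first p characters of w are a's, so xy (and hence y) consists only of a's. Write y = a^k, 1 ≤ k ≤ p.
Pump with i = 2: xy^2z = a^{p+k} b^p a^p b^p, of length 4p+k. Suppose this equals vv. The string starts with a and ends with b, so v does too; thus the boundary between the two copies of v is a b→a transition. There is exactly one such transition, at position 2p+k, so |v| = 2p+k and |vv| = 4p+2k ≠ 4p+k since k ≥ 1. So xy^2z ∉ L.
Contradiction. Therefore L is not regular.

a^{p+k} b^p a^p b^p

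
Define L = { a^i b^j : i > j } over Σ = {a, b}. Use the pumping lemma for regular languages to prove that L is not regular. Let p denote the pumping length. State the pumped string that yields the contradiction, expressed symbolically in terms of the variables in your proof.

Assume L is regular; let p be its pumping constant.
Choose w = a^{p+1} b^p ∈ L, with |w| = 2p+1 ≥ p.
By the pumping lemma, w = xyz with |xy| ≤ p and |y| > 0.
The first p characters of w are a's, so xy (and hence y) consists only of a's. Write y = a^k, 1 ≤ k ≤ p.
Consider xy^0z = xz = a^{p+1-k} b^p. Since k ≥ 1, the a-count p+1-k is at most p, so i > j fails; thus xz ∉ L.
Contradiction. Therefore L is not regular.

a^{p+1-k} b^p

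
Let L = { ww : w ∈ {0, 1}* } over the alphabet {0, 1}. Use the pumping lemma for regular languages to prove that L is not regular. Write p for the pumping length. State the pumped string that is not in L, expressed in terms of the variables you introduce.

Suppose for contradiction that L is regular, and let p be the pumping length.
Take w = 0^p 1^p 0^p 1^p = uu where u = 0^p1^p; then w ∈ L and |w| = 4p ≥ p.
The pumping lemma gives a decomposition w = xyz where |xy| ≤ p and |y| > 0.
Since the first p symbols of w are all 0's and |xy| ≤ p, y lies entirely in the leading 0-block: y = 0^k for some k with 1 ≤ k ≤ p.
Pump with i = 2: xy^2z = 0^{p+k} 1^p 0^p 1^p, of length 4p+k. Suppose this equals vv. The string starts with 0 and ends with 1, so v does too; thus the boundary between the two copies of v is a 1→0 transition. There is exactly one such transition, at position 2p+k, so |v| = 2p+k and |vv| = 4p+2k ≠ 4p+k since k ≥ 1. So xy^2z ∉ L.
This contradicts the pumping lemma, so L is not regular.

0^{p+k} 1^p 0^p 1^p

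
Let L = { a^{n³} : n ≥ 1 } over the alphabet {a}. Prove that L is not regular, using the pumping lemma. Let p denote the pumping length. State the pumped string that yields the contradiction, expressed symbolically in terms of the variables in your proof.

Assume L is regular; let p be its pumping constant.
Take w = a^{p³} ∈ L with |w| = p³ ≥ p.
By the pumping lemma, w = xyz with |xy| ≤ p and y is nonempty.
Then y = a^k for some k with 1 ≤ k ≤ p.
Pump with i = 2: xy^2z = a^{p³+k}. Since 1 ≤ k ≤ p, p³ < p³+k ≤ p³+p < p³+3p²+3p+1 = (p+1)³, so p³+k is not a perfect cube. So xy^2z ∉ L.
This contradicts the pumping lemma, so L is not regular.

a^{p³+k}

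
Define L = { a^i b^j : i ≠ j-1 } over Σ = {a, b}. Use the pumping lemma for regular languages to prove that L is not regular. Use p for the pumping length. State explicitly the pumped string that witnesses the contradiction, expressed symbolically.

a^{p+p!} b^{p+p!+1}

Suppose for contradiction that L is regular, and let p be the pumping length.
Choose w = a^p b^{p+p!+1}. Since p ≠ (p+p!+1)-1 = p+p!, w ∈ L; and |w| ≥ p.
Write w = xyz as guaranteed by the lemma, with |xy| ≤ p and |y| ≥ 1.
Because |xy| ≤ p and w begins with p copies of a, we have y = a^k with 1 ≤ k ≤ p.
Since 1 ≤ k ≤ p, k divides p!; set t = 1 + p!/k. Then xy^t z has p + (p!/k)·k = p + p! copies of a. Now the a-count is p+p! and (b-count)-1 = (p+p!+1)-1 = p+p!, so i ≠ j-1 fails. So xy^t z = a^{p+p!} b^{p+p!+1} ∉ L.
This is a contradiction; hence L is not regular.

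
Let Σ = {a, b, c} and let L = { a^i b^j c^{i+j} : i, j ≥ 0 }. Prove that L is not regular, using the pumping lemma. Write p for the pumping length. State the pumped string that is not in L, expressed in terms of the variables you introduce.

a^{p+k} b^p c^{2p}

Toward a contradiction, assume L is regular with pumping length p.
Take w = a^p b^p c^{2p} ∈ L (with i=j=p, i+j=2p), |w| = 4p ≥ p.
By the pumping lemma, w = xyz with |xy| ≤ p and y is nonempty.
Since the first p symbols of w are all a's and |xy| ≤ p, y lies entirely in the leading a-block: y = a^k for some k with 1 ≤ k ≤ p.
Consider xy^2z = a^{p+k} b^p c^{2p}. Now the a- and b-counts sum to 2p+k, but the c-count is 2p ≠ 2p+k. So xy^2z ∉ L.
Contradiction. Therefore L is not regular.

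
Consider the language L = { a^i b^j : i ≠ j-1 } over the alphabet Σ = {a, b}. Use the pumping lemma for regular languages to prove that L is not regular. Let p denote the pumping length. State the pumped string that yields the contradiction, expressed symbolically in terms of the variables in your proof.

a^{p+p!} b^{p+p!+1}

Suppose for contradiction that L is regular, and let p be the pumping length.
Choose w = a^p b^{p+p!+1}. Since p ≠ (p+p!+1)-1 = p+p!, w ∈ L; and |w| ≥ p.
By the pumping lemma, w = xyz with |xy| ≤ p and |y| ≥ 1.
Since the first p symbols of w are all a's and |xy| ≤ p, y lies entirely in the leading a-block: y = a^k for some k with 1 ≤ k ≤ p.
Since 1 ≤ k ≤ p, k divides p!; set t = 1 + p!/k. Then xy^t z has p + (p!/k)·k = p + p! copies of a. Now the a-count is p+p! and (b-count)-1 = (p+p!+1)-1 = p+p!, so i ≠ j-1 fails. So xy^t z = a^{p+p!} b^{p+p!+1} ∉ L.
This is a contradiction; hence L is not regular.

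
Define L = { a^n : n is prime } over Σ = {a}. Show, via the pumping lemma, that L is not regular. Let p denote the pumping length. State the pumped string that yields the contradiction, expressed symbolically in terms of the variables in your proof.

a^{q(1+k)}

Suppose for contradiction that L is regular, and let p be the pumping length.
Let q be a prime with q ≥ p+2 (infinitely many primes exist), and take w = a^q ∈ L with |w| = q ≥ p.
Write w = xyz as guaranteed by the lemma, with |xy| ≤ p and |y| > 0.
Then y = a^k for some k with 1 ≤ k ≤ p.
Since 1 ≤ k ≤ p, |xz| = q-k. Pump with i = q+1: |xy^{q+1}z| = (q-k)+(q+1)k = q+qk = q(1+k), which is composite (both factors ≥ 2). So xy^{q+1}z = a^{q(1+k)} ∉ L.
Contradiction. Therefore L is not regular.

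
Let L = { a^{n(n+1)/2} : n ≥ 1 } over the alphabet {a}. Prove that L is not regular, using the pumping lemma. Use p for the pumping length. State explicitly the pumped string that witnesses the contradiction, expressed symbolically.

a^{p(p+1)/2+k}

Toward a contradiction, assume L is regular with pumping length p.
Take w = a^{p(p+1)/2} ∈ L with |w| = p(p+1)/2 ≥ p.
By the pumping lemma, w = xyz with |xy| ≤ p and |y| > 0.
Then y = a^k for some k with 1 ≤ k ≤ p.
Pump with i = 2: xy^2z = a^{p(p+1)/2+k}. Since 1 ≤ k ≤ p, p(p+1)/2 < p(p+1)/2+k ≤ p(p+1)/2+p < (p+1)(p+2)/2, so p(p+1)/2+k is strictly between consecutive triangular numbers. So xy^2z ∉ L.
This is a contradiction; hence L is not regular.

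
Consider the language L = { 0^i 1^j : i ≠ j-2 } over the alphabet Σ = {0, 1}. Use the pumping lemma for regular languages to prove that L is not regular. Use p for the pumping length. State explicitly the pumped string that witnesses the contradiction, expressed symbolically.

Toward a contradiction, assume L is regular with pumping length p.
Choose w = 0^p 1^{p+p!+2}. Since p ≠ (p+p!+2)-2 = p+p!, w ∈ L; and |w| ≥ p.
By the pumping lemma, w = xyz with |xy| ≤ p and |y| ≥ 1.
Since the first p symbols of w are all 0's and |xy| ≤ p, y lies entirely in the leading 0-block: y = 0^k for some k with 1 ≤ k ≤ p.
Since 1 ≤ k ≤ p, k divides p!; set t = 1 + p!/k. Then xy^t z has p + (p!/k)·k = p + p! copies of 0. Now the 0-count is p+p! and (1-count)-2 = (p+p!+2)-2 = p+p!, so i ≠ j-2 fails. So xy^t z = 0^{p+p!} 1^{p+p!+2} ∉ L.
This is a contradiction; hence L is not regular.

0^{p+p!} 1^{p+p!+2}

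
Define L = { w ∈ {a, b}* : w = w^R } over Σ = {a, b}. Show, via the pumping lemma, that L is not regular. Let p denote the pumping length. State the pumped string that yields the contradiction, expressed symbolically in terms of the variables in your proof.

a^{p+k} b a^p

Toward a contradiction, assume L is regular with pumping length p.
Take w = a^p b a^p, a palindrome of length 2p+1 ≥ p.
Write w = xyz as guaranteed by the lemma, with |xy| ≤ p and |y| > 0.
Because |xy| ≤ p and w begins with p copies of a, we have y = a^k with 1 ≤ k ≤ p.
Pump with i = 2: xy^2z = a^{p+k} b a^p. Its reverse is a^p b a^{p+k}, which differs from xy^2z since k ≥ 1. So xy^2z is not a palindrome and xy^2z ∉ L.
This contradicts the pumping lemma, so L is not regular.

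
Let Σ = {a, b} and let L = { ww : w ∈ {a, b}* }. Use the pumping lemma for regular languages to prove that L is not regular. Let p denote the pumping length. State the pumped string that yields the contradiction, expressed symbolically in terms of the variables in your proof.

Suppose for contradiction that L is regular, and let p be the pumping length.
Take w = a^p b^p a^p b^p = uu where u = a^pb^p; then w ∈ L and |w| = 4p ≥ p.
Write w = xyz as guaranteed by the lemma, with |xy| ≤ p and y is nonempty.
The first p characters of w are a's, so xy (and hence y) consists only of a's. Write y = a^k, 1 ≤ k ≤ p.
Pump with i = 2: xy^2z = a^{p+k} b^p a^p b^p, of length 4p+k. Suppose this equals vv. The string starts with a and ends with b, so v does too; thus the boundary between the two copies of v is a b→a transition. There is exactly one such transition, at position 2p+k, so |v| = 2p+k and |vv| = 4p+2k ≠ 4p+k since k ≥ 1. So xy^2z ∉ L.
Contradiction. Therefore L is not regular.

a^{p+k} b^p a^p b^p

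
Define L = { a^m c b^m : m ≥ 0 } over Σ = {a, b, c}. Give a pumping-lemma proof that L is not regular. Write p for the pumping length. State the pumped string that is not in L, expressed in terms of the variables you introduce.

Assume L is regular; let p be its pumping constant.
Take w = a^p c b^p ∈ L with |w| = 2p+1 ≥ p.
By the pumping lemma, w = xyz with |xy| ≤ p and |y| ≥ 1.
Since the first p symbols of w are all a's and |xy| ≤ p, y lies entirely in the leading a-block: y = a^k for some k with 1 ≤ k ≤ p.
Pump with i = 2: xy^2z = a^{p+k} c b^p, which would require p+k = p. But k ≥ 1, so xy^2z ∉ L.
This is a contradiction; hence L is not regular.

a^{p+k} c b^p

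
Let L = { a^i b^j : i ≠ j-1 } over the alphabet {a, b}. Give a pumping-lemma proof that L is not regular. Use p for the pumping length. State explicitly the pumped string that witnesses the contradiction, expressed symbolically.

Toward a contradiction, assume L is regular with pumping length p.
Choose w = a^p b^{p+p!+1}. Since p ≠ (p+p!+1)-1 = p+p!, w ∈ L; and |w| ≥ p.
Write w = xyz as guaranteed by the lemma, with |xy| ≤ p and y is nonempty.
Because |xy| ≤ p and w begins with p copies of a, we have y = a^k with 1 ≤ k ≤ p.
Since 1 ≤ k ≤ p, k divides p!; set t = 1 + p!/k. Then xy^t z has p + (p!/k)·k = p + p! copies of a. Now the a-count is p+p! and (b-count)-1 = (p+p!+1)-1 = p+p!, so i ≠ j-1 fails. So xy^t z = a^{p+p!} b^{p+p!+1} ∉ L.
Contradiction. Therefore L is not regular.

a^{p+p!} b^{p+p!+1}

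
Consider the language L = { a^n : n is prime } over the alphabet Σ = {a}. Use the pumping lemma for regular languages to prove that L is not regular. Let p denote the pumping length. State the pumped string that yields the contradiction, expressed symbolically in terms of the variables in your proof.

a^{q(1+k)}

Assume L is regular. Let p be the pumping length given by the pumping lemma.
Let q be a prime with q ≥ p+2 (infinitely many primes exist), and take w = a^q ∈ L with |w| = q ≥ p.
By the pumping lemma, w = xyz with |xy| ≤ p and |y| ≥ 1.
Then y = a^k for some k with 1 ≤ k ≤ p.
Since 1 ≤ k ≤ p, |xz| = q-k. Pump with i = q+1: |xy^{q+1}z| = (q-k)+(q+1)k = q+qk = q(1+k), which is composite (both factors ≥ 2). So xy^{q+1}z = a^{q(1+k)} ∉ L.
This is a contradiction; hence L is not regular.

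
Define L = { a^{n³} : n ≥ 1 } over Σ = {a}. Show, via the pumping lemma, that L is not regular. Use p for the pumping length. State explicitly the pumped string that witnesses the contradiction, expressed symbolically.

a^{p³+k}

Suppose for contradiction that L is regular, and let p be the pumping length.
Take w = a^{p³} ∈ L with |w| = p³ ≥ p.
By the pumping lemma, w = xyz with |xy| ≤ p and y is nonempty.
Then y = a^k for some k with 1 ≤ k ≤ p.
Pump with i = 2: xy^2z = a^{p³+k}. Since 1 ≤ k ≤ p, p³ < p³+k ≤ p³+p < p³+3p²+3p+1 = (p+1)³, so p³+k is not a perfect cube. So xy^2z ∉ L.
Contradiction. Therefore L is not regular.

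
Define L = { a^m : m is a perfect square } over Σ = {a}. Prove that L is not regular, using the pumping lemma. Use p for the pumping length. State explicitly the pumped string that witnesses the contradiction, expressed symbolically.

Assume L is regular. Let p be the pumping length given by the pumping lemma.
Take w = a^{p²} ∈ L with |w| = p² ≥ p.
The pumping lemma gives a decomposition w = xyz where |xy| ≤ p and |y| ≥ 1.
Then y = a^k for some k with 1 ≤ k ≤ p.
Pump with i = 2: xy^2z = a^{p²+k}. Since 1 ≤ k ≤ p, p² < p²+k ≤ p²+p < (p+1)², so p²+k lies strictly between consecutive squares and is not a perfect square. So xy^2z ∉ L.
This contradicts the pumping lemma, so L is not regular.

a^{p²+k}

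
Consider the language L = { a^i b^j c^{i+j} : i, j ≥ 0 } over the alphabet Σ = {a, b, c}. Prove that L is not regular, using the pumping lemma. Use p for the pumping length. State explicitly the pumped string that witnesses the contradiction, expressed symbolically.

Assume L is regular; let p be its pumping constant.
Take w = a^p b^p c^{2p} ∈ L (with i=j=p, i+j=2p), |w| = 4p ≥ p.
By the pumping lemma, w = xyz with |xy| ≤ p and |y| ≥ 1.
Because |xy| ≤ p and w begins with p copies of a, we have y = a^k with 1 ≤ k ≤ p.
Consider xy^2z = a^{p+k} b^p c^{2p}. Now the a- and b-counts sum to 2p+k, but the c-count is 2p ≠ 2p+k. So xy^2z ∉ L.
This is a contradiction; hence L is not regular.

a^{p+k} b^p c^{2p}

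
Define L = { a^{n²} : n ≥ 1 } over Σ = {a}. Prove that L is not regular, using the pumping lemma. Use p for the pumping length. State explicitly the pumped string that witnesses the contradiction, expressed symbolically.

Assume L is regular. Let p be the pumping length given by the pumping lemma.
Take w = a^{p²} ∈ L with |w| = p² ≥ p.
By the pumping lemma, w = xyz with |xy| ≤ p and |y| > 0.
Then y = a^k for some k with 1 ≤ k ≤ p.
Pump with i = 2: xy^2z = a^{p²+k}. Since 1 ≤ k ≤ p, p² < p²+k ≤ p²+p < (p+1)², so p²+k lies strictly between consecutive squares and is not a perfect square. So xy^2z ∉ L.
This is a contradiction; hence L is not regular.

a^{p²+k}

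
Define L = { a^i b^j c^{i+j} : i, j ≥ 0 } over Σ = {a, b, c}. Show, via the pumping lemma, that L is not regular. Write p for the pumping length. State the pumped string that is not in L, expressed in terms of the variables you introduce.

a^{p+k} b^p c^{2p}

Assume L is regular. Let p be the pumping length given by the pumping lemma.
Take w = a^p b^p c^{2p} ∈ L (with i=j=p, i+j=2p), |w| = 4p ≥ p.
Write w = xyz as guaranteed by the lemma, with |xy| ≤ p and y is nonempty.
Since the first p symbols of w are all a's and |xy| ≤ p, y lies entirely in the leading a-block: y = a^k for some k with 1 ≤ k ≤ p.
Consider xy^2z = a^{p+k} b^p c^{2p}. Now the a- and b-counts sum to 2p+k, but the c-count is 2p ≠ 2p+k. So xy^2z ∉ L.
Contradiction. Therefore L is not regular.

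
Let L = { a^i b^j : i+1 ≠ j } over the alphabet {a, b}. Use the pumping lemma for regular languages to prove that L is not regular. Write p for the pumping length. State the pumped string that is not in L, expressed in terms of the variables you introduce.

Toward a contradiction, assume L is regular with pumping length p.
Choose w = a^p b^{p+p!+1}. Since p ≠ (p+p!+1)-1 = p+p!, w ∈ L; and |w| ≥ p.
Write w = xyz as guaranteed by the lemma, with |xy| ≤ p and y is nonempty.
Because |xy| ≤ p and w begins with p copies of a, we have y = a^k with 1 ≤ k ≤ p.
Since 1 ≤ k ≤ p, k divides p!; set t = 1 + p!/k. Then xy^t z has p + (p!/k)·k = p + p! copies of a. Now the a-count is p+p! and (b-count)-1 = (p+p!+1)-1 = p+p!, so i+1 ≠ j fails. So xy^t z = a^{p+p!} b^{p+p!+1} ∉ L.
This contradicts the pumping lemma, so L is not regular.

a^{p+p!} b^{p+p!+1}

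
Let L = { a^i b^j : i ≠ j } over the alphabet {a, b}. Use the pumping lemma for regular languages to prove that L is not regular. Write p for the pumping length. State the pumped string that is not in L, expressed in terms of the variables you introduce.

a^{p+p!} b^{p+p!}

Assume L is regular; let p be its pumping constant.
Choose w = a^p b^{p+p!}. Since p ≠ p+p!, w ∈ L; and |w| ≥ p.
Write w = xyz as guaranteed by the lemma, with |xy| ≤ p and |y| > 0.
Because |xy| ≤ p and w begins with p copies of a, we have y = a^k with 1 ≤ k ≤ p.
Since 1 ≤ k ≤ p, k divides p!; set t = 1 + p!/k. Then xy^t z has p + (p!/k)·k = p + p! copies of a. Now the a-count equals the b-count, so i ≠ j fails. So xy^t z = a^{p+p!} b^{p+p!} ∉ L.
This contradicts the pumping lemma, so L is not regular.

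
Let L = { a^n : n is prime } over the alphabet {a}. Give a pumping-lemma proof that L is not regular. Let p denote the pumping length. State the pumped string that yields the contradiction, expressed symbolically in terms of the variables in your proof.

a^{q(1+k)}

Suppose for contradiction that L is regular, and let p be the pumping length.
Let q be a prime with q ≥ p+2 (infinitely many primes exist), and take w = a^q ∈ L with |w| = q ≥ p.
The pumping lemma gives a decomposition w = xyz where |xy| ≤ p and |y| ≥ 1.
Then y = a^k for some k with 1 ≤ k ≤ p.
Since 1 ≤ k ≤ p, |xz| = q-k. Pump with i = q+1: |xy^{q+1}z| = (q-k)+(q+1)k = q+qk = q(1+k), which is composite (both factors ≥ 2). So xy^{q+1}z = a^{q(1+k)} ∉ L.
This is a contradiction; hence L is not regular.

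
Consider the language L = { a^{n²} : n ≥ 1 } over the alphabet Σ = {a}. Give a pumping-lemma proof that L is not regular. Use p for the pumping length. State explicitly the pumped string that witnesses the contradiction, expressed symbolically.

Assume L is regular. Let p be the pumping length given by the pumping lemma.
Take w = a^{p²} ∈ L with |w| = p² ≥ p.
Write w = xyz as guaranteed by the lemma, with |xy| ≤ p and |y| ≥ 1.
Then y = a^k for some k with 1 ≤ k ≤ p.
Pump with i = 2: xy^2z = a^{p²+k}. Since 1 ≤ k ≤ p, p² < p²+k ≤ p²+p < (p+1)², so p²+k lies strictly between consecutive squares and is not a perfect square. So xy^2z ∉ L.
Contradiction. Therefore L is not regular.

a^{p²+k}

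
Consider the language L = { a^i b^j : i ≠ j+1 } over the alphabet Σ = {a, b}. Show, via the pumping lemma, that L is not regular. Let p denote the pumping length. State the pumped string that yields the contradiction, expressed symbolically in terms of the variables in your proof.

a^{p+p!} b^{p+p!-1}

Assume L is regular. Let p be the pumping length given by the pumping lemma.
Choose w = a^p b^{p+p!-1}. Since p ≠ (p+p!-1)+1 = p+p!, w ∈ L; and |w| ≥ p.
By the pumping lemma, w = xyz with |xy| ≤ p and y is nonempty.
Because |xy| ≤ p and w begins with p copies of a, we have y = a^k with 1 ≤ k ≤ p.
Since 1 ≤ k ≤ p, k divides p!; set t = 1 + p!/k. Then xy^t z has p + (p!/k)·k = p + p! copies of a. Now the a-count is p+p! and (b-count)+1 = (p+p!-1)+1 = p+p!, so i ≠ j+1 fails. So xy^t z = a^{p+p!} b^{p+p!-1} ∉ L.
This is a contradiction; hence L is not regular.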